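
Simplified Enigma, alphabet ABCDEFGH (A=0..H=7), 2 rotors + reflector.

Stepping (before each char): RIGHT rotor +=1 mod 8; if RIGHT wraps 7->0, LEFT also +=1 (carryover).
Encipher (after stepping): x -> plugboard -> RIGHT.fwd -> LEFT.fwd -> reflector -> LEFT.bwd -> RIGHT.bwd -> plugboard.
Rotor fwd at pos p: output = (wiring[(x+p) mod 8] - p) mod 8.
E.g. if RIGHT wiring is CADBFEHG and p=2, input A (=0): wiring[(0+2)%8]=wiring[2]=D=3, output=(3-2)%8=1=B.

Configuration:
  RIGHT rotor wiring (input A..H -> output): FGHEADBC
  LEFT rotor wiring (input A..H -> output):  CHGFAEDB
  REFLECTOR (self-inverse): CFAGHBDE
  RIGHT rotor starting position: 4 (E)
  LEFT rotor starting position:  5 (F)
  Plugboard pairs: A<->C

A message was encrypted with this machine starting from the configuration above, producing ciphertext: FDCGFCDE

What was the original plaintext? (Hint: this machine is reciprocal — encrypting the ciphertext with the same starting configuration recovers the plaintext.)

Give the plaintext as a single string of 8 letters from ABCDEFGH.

Char 1 ('F'): step: R->5, L=5; F->plug->F->R->C->L->E->refl->H->L'->A->R'->D->plug->D
Char 2 ('D'): step: R->6, L=5; D->plug->D->R->A->L->H->refl->E->L'->C->R'->G->plug->G
Char 3 ('C'): step: R->7, L=5; C->plug->A->R->D->L->F->refl->B->L'->F->R'->E->plug->E
Char 4 ('G'): step: R->0, L->6 (L advanced); G->plug->G->R->B->L->D->refl->G->L'->H->R'->C->plug->A
Char 5 ('F'): step: R->1, L=6; F->plug->F->R->A->L->F->refl->B->L'->D->R'->C->plug->A
Char 6 ('C'): step: R->2, L=6; C->plug->A->R->F->L->H->refl->E->L'->C->R'->B->plug->B
Char 7 ('D'): step: R->3, L=6; D->plug->D->R->G->L->C->refl->A->L'->E->R'->H->plug->H
Char 8 ('E'): step: R->4, L=6; E->plug->E->R->B->L->D->refl->G->L'->H->R'->B->plug->B

Answer: DGEAABHB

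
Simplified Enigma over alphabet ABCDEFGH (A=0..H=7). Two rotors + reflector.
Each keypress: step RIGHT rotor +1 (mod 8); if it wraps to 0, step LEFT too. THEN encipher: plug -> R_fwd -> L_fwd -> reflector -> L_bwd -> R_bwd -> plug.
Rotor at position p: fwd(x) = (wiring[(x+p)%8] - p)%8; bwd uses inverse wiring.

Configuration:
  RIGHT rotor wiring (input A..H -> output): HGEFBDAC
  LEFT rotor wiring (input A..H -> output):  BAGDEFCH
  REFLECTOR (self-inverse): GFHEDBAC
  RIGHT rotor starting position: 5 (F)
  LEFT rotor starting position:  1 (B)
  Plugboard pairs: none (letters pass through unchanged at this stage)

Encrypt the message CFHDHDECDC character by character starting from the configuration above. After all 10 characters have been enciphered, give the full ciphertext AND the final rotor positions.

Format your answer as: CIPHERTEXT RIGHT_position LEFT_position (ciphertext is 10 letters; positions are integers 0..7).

Answer: HBBBCHGEGG 7 2

Derivation:
Char 1 ('C'): step: R->6, L=1; C->plug->C->R->B->L->F->refl->B->L'->F->R'->H->plug->H
Char 2 ('F'): step: R->7, L=1; F->plug->F->R->C->L->C->refl->H->L'->A->R'->B->plug->B
Char 3 ('H'): step: R->0, L->2 (L advanced); H->plug->H->R->C->L->C->refl->H->L'->G->R'->B->plug->B
Char 4 ('D'): step: R->1, L=2; D->plug->D->R->A->L->E->refl->D->L'->D->R'->B->plug->B
Char 5 ('H'): step: R->2, L=2; H->plug->H->R->E->L->A->refl->G->L'->H->R'->C->plug->C
Char 6 ('D'): step: R->3, L=2; D->plug->D->R->F->L->F->refl->B->L'->B->R'->H->plug->H
Char 7 ('E'): step: R->4, L=2; E->plug->E->R->D->L->D->refl->E->L'->A->R'->G->plug->G
Char 8 ('C'): step: R->5, L=2; C->plug->C->R->F->L->F->refl->B->L'->B->R'->E->plug->E
Char 9 ('D'): step: R->6, L=2; D->plug->D->R->A->L->E->refl->D->L'->D->R'->G->plug->G
Char 10 ('C'): step: R->7, L=2; C->plug->C->R->H->L->G->refl->A->L'->E->R'->G->plug->G
Final: ciphertext=HBBBCHGEGG, RIGHT=7, LEFT=2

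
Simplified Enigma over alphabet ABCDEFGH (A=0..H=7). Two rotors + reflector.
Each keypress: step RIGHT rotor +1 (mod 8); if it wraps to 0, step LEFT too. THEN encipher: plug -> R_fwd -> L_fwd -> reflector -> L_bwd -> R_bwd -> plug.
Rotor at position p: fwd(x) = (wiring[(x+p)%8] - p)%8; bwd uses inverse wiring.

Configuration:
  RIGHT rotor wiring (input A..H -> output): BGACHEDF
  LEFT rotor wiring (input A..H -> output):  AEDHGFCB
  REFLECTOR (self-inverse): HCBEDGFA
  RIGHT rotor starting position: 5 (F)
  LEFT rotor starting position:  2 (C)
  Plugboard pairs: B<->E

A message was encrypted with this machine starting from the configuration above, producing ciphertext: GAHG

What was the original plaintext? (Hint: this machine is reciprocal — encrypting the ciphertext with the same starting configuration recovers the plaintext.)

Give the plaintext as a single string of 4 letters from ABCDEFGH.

Char 1 ('G'): step: R->6, L=2; G->plug->G->R->B->L->F->refl->G->L'->G->R'->H->plug->H
Char 2 ('A'): step: R->7, L=2; A->plug->A->R->G->L->G->refl->F->L'->B->R'->D->plug->D
Char 3 ('H'): step: R->0, L->3 (L advanced); H->plug->H->R->F->L->F->refl->G->L'->E->R'->F->plug->F
Char 4 ('G'): step: R->1, L=3; G->plug->G->R->E->L->G->refl->F->L'->F->R'->A->plug->A

Answer: HDFA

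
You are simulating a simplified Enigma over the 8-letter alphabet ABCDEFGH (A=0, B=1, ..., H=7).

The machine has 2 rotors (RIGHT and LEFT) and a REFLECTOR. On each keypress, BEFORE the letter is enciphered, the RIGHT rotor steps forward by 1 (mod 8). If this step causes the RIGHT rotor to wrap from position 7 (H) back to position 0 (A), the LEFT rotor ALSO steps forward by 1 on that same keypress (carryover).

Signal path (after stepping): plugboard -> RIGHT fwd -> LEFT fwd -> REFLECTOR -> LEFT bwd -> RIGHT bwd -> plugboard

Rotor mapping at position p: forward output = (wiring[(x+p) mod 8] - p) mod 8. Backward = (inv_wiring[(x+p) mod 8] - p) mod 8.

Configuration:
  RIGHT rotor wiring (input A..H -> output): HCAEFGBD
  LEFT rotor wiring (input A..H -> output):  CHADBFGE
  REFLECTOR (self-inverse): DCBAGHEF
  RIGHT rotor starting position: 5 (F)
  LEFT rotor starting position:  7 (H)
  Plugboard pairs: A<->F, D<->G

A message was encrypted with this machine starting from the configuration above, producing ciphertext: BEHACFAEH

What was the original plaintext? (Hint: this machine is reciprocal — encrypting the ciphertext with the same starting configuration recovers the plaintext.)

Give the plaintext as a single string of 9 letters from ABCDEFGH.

Answer: FCBGBHGFG

Derivation:
Char 1 ('B'): step: R->6, L=7; B->plug->B->R->F->L->C->refl->B->L'->D->R'->A->plug->F
Char 2 ('E'): step: R->7, L=7; E->plug->E->R->F->L->C->refl->B->L'->D->R'->C->plug->C
Char 3 ('H'): step: R->0, L->0 (L advanced); H->plug->H->R->D->L->D->refl->A->L'->C->R'->B->plug->B
Char 4 ('A'): step: R->1, L=0; A->plug->F->R->A->L->C->refl->B->L'->E->R'->D->plug->G
Char 5 ('C'): step: R->2, L=0; C->plug->C->R->D->L->D->refl->A->L'->C->R'->B->plug->B
Char 6 ('F'): step: R->3, L=0; F->plug->A->R->B->L->H->refl->F->L'->F->R'->H->plug->H
Char 7 ('A'): step: R->4, L=0; A->plug->F->R->G->L->G->refl->E->L'->H->R'->D->plug->G
Char 8 ('E'): step: R->5, L=0; E->plug->E->R->F->L->F->refl->H->L'->B->R'->A->plug->F
Char 9 ('H'): step: R->6, L=0; H->plug->H->R->A->L->C->refl->B->L'->E->R'->D->plug->G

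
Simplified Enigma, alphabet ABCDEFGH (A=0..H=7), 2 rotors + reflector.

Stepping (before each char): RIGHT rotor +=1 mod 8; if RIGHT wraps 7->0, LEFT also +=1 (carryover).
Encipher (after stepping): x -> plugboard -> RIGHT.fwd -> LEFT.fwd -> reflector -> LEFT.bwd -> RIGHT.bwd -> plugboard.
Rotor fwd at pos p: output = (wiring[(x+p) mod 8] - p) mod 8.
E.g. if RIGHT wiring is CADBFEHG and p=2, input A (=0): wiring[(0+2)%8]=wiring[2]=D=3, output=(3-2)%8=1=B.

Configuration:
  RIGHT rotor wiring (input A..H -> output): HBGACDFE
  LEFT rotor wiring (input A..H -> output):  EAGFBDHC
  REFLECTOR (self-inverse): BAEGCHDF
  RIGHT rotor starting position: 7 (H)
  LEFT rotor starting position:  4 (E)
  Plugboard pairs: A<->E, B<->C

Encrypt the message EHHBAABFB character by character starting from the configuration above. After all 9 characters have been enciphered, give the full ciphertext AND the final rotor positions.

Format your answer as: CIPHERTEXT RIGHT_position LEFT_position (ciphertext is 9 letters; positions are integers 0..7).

Answer: CCDFGCEBA 0 6

Derivation:
Char 1 ('E'): step: R->0, L->5 (L advanced); E->plug->A->R->H->L->E->refl->C->L'->B->R'->B->plug->C
Char 2 ('H'): step: R->1, L=5; H->plug->H->R->G->L->A->refl->B->L'->F->R'->B->plug->C
Char 3 ('H'): step: R->2, L=5; H->plug->H->R->H->L->E->refl->C->L'->B->R'->D->plug->D
Char 4 ('B'): step: R->3, L=5; B->plug->C->R->A->L->G->refl->D->L'->E->R'->F->plug->F
Char 5 ('A'): step: R->4, L=5; A->plug->E->R->D->L->H->refl->F->L'->C->R'->G->plug->G
Char 6 ('A'): step: R->5, L=5; A->plug->E->R->E->L->D->refl->G->L'->A->R'->B->plug->C
Char 7 ('B'): step: R->6, L=5; B->plug->C->R->B->L->C->refl->E->L'->H->R'->A->plug->E
Char 8 ('F'): step: R->7, L=5; F->plug->F->R->D->L->H->refl->F->L'->C->R'->C->plug->B
Char 9 ('B'): step: R->0, L->6 (L advanced); B->plug->C->R->G->L->D->refl->G->L'->C->R'->E->plug->A
Final: ciphertext=CCDFGCEBA, RIGHT=0, LEFT=6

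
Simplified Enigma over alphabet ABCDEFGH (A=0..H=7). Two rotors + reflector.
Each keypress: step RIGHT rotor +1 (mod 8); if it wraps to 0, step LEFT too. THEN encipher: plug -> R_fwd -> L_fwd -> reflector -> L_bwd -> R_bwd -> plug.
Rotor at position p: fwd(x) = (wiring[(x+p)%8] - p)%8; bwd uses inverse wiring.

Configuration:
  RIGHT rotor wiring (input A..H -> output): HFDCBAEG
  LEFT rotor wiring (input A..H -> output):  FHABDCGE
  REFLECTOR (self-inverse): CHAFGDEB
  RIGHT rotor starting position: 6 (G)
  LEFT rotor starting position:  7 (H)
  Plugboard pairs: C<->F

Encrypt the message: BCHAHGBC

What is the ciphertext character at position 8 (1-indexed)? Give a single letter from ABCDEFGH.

Char 1 ('B'): step: R->7, L=7; B->plug->B->R->A->L->F->refl->D->L'->G->R'->C->plug->F
Char 2 ('C'): step: R->0, L->0 (L advanced); C->plug->F->R->A->L->F->refl->D->L'->E->R'->G->plug->G
Char 3 ('H'): step: R->1, L=0; H->plug->H->R->G->L->G->refl->E->L'->H->R'->E->plug->E
Char 4 ('A'): step: R->2, L=0; A->plug->A->R->B->L->H->refl->B->L'->D->R'->H->plug->H
Char 5 ('H'): step: R->3, L=0; H->plug->H->R->A->L->F->refl->D->L'->E->R'->F->plug->C
Char 6 ('G'): step: R->4, L=0; G->plug->G->R->H->L->E->refl->G->L'->G->R'->H->plug->H
Char 7 ('B'): step: R->5, L=0; B->plug->B->R->H->L->E->refl->G->L'->G->R'->F->plug->C
Char 8 ('C'): step: R->6, L=0; C->plug->F->R->E->L->D->refl->F->L'->A->R'->B->plug->B

B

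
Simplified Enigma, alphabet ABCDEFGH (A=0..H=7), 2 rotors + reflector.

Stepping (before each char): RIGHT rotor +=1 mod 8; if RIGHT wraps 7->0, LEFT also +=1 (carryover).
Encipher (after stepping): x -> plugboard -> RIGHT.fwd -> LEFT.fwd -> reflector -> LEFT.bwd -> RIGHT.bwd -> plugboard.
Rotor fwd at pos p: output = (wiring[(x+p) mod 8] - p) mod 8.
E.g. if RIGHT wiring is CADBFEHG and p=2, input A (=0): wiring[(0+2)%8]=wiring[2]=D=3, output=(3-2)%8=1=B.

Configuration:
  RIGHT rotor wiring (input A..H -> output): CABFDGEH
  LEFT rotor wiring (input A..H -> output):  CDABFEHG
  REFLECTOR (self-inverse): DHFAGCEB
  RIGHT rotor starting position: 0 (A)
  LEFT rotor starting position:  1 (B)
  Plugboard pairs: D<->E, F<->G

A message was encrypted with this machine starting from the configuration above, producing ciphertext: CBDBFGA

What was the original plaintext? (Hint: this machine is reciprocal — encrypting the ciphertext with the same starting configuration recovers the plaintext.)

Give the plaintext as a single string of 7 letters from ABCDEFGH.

Char 1 ('C'): step: R->1, L=1; C->plug->C->R->E->L->D->refl->A->L'->C->R'->D->plug->E
Char 2 ('B'): step: R->2, L=1; B->plug->B->R->D->L->E->refl->G->L'->F->R'->F->plug->G
Char 3 ('D'): step: R->3, L=1; D->plug->E->R->E->L->D->refl->A->L'->C->R'->A->plug->A
Char 4 ('B'): step: R->4, L=1; B->plug->B->R->C->L->A->refl->D->L'->E->R'->F->plug->G
Char 5 ('F'): step: R->5, L=1; F->plug->G->R->A->L->C->refl->F->L'->G->R'->H->plug->H
Char 6 ('G'): step: R->6, L=1; G->plug->F->R->H->L->B->refl->H->L'->B->R'->B->plug->B
Char 7 ('A'): step: R->7, L=1; A->plug->A->R->A->L->C->refl->F->L'->G->R'->E->plug->D

Answer: EGAGHBD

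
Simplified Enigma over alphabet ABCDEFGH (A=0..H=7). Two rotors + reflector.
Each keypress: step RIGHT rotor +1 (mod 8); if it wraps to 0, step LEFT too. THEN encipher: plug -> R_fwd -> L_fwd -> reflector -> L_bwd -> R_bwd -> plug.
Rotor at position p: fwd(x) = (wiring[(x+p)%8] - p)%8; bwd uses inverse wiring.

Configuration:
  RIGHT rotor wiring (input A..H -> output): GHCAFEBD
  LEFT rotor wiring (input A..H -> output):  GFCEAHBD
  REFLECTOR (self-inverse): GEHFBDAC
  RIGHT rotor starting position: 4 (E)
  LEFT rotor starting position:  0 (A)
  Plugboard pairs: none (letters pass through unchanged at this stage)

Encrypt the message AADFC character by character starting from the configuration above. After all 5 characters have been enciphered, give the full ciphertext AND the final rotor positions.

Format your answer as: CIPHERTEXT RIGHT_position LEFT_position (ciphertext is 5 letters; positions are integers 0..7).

Char 1 ('A'): step: R->5, L=0; A->plug->A->R->H->L->D->refl->F->L'->B->R'->D->plug->D
Char 2 ('A'): step: R->6, L=0; A->plug->A->R->D->L->E->refl->B->L'->G->R'->H->plug->H
Char 3 ('D'): step: R->7, L=0; D->plug->D->R->D->L->E->refl->B->L'->G->R'->F->plug->F
Char 4 ('F'): step: R->0, L->1 (L advanced); F->plug->F->R->E->L->G->refl->A->L'->F->R'->E->plug->E
Char 5 ('C'): step: R->1, L=1; C->plug->C->R->H->L->F->refl->D->L'->C->R'->G->plug->G
Final: ciphertext=DHFEG, RIGHT=1, LEFT=1

Answer: DHFEG 1 1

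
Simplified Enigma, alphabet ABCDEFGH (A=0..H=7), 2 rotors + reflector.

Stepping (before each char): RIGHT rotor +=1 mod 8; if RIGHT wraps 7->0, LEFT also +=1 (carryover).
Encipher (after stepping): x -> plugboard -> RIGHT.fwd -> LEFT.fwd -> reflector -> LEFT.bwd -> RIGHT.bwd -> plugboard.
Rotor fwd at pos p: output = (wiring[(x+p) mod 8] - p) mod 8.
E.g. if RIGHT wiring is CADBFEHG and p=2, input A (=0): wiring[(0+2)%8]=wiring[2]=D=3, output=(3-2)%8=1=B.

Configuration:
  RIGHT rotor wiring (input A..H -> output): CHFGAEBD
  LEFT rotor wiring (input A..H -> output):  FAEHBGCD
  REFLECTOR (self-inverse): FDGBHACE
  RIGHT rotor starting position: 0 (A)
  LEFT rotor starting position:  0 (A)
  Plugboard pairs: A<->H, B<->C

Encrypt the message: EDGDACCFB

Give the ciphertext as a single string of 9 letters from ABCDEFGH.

Answer: GHFHEAAAA

Derivation:
Char 1 ('E'): step: R->1, L=0; E->plug->E->R->D->L->H->refl->E->L'->C->R'->G->plug->G
Char 2 ('D'): step: R->2, L=0; D->plug->D->R->C->L->E->refl->H->L'->D->R'->A->plug->H
Char 3 ('G'): step: R->3, L=0; G->plug->G->R->E->L->B->refl->D->L'->H->R'->F->plug->F
Char 4 ('D'): step: R->4, L=0; D->plug->D->R->H->L->D->refl->B->L'->E->R'->A->plug->H
Char 5 ('A'): step: R->5, L=0; A->plug->H->R->D->L->H->refl->E->L'->C->R'->E->plug->E
Char 6 ('C'): step: R->6, L=0; C->plug->B->R->F->L->G->refl->C->L'->G->R'->H->plug->A
Char 7 ('C'): step: R->7, L=0; C->plug->B->R->D->L->H->refl->E->L'->C->R'->H->plug->A
Char 8 ('F'): step: R->0, L->1 (L advanced); F->plug->F->R->E->L->F->refl->A->L'->D->R'->H->plug->A
Char 9 ('B'): step: R->1, L=1; B->plug->C->R->F->L->B->refl->D->L'->B->R'->H->plug->A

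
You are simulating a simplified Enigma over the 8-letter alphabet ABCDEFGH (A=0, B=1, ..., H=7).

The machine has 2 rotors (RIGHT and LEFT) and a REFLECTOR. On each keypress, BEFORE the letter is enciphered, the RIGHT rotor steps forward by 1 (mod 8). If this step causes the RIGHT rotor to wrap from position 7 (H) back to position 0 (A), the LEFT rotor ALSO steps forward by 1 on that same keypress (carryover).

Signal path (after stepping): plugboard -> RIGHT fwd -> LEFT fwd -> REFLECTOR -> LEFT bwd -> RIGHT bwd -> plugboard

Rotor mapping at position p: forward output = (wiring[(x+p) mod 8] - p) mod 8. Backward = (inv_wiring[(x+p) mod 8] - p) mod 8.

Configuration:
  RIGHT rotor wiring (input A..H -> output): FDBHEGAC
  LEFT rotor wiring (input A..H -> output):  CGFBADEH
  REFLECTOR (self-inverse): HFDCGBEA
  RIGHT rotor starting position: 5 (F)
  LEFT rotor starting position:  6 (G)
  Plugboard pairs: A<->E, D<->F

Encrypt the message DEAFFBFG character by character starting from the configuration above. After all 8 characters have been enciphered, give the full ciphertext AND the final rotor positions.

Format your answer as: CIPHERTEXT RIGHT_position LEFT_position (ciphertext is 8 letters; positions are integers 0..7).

Char 1 ('D'): step: R->6, L=6; D->plug->F->R->B->L->B->refl->F->L'->H->R'->C->plug->C
Char 2 ('E'): step: R->7, L=6; E->plug->A->R->D->L->A->refl->H->L'->E->R'->C->plug->C
Char 3 ('A'): step: R->0, L->7 (L advanced); A->plug->E->R->E->L->C->refl->D->L'->B->R'->C->plug->C
Char 4 ('F'): step: R->1, L=7; F->plug->D->R->D->L->G->refl->E->L'->G->R'->C->plug->C
Char 5 ('F'): step: R->2, L=7; F->plug->D->R->E->L->C->refl->D->L'->B->R'->H->plug->H
Char 6 ('B'): step: R->3, L=7; B->plug->B->R->B->L->D->refl->C->L'->E->R'->A->plug->E
Char 7 ('F'): step: R->4, L=7; F->plug->D->R->G->L->E->refl->G->L'->D->R'->H->plug->H
Char 8 ('G'): step: R->5, L=7; G->plug->G->R->C->L->H->refl->A->L'->A->R'->D->plug->F
Final: ciphertext=CCCCHEHF, RIGHT=5, LEFT=7

Answer: CCCCHEHF 5 7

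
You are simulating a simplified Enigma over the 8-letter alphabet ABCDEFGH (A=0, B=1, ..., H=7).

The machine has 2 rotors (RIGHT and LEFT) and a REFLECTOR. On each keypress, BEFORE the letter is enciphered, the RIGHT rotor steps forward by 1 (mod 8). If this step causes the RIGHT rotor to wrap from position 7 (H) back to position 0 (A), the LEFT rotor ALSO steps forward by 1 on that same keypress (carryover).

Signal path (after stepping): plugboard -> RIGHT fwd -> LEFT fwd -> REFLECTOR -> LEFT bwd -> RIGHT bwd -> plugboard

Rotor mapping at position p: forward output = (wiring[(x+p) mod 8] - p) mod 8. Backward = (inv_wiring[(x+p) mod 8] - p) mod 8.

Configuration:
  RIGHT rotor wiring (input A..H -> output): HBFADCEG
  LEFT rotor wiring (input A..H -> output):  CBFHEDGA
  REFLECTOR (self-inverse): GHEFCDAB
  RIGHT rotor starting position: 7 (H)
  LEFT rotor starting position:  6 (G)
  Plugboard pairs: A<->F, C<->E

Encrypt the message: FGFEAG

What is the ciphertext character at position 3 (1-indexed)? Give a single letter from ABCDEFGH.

Char 1 ('F'): step: R->0, L->7 (L advanced); F->plug->A->R->H->L->H->refl->B->L'->A->R'->D->plug->D
Char 2 ('G'): step: R->1, L=7; G->plug->G->R->F->L->F->refl->D->L'->B->R'->E->plug->C
Char 3 ('F'): step: R->2, L=7; F->plug->A->R->D->L->G->refl->A->L'->E->R'->F->plug->A

A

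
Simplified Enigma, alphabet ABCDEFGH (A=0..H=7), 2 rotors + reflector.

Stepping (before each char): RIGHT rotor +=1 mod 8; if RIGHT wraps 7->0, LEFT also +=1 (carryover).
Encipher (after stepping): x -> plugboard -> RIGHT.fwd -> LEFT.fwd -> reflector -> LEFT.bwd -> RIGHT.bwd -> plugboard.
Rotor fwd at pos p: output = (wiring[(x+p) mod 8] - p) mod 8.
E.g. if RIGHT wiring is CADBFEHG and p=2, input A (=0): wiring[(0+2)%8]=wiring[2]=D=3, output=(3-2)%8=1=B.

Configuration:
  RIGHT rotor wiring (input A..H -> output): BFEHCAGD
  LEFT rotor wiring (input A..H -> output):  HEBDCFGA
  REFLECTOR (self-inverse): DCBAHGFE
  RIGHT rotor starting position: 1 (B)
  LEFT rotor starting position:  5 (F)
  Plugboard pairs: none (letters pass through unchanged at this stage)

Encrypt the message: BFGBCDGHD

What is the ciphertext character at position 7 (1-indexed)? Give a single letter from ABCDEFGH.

Char 1 ('B'): step: R->2, L=5; B->plug->B->R->F->L->E->refl->H->L'->E->R'->E->plug->E
Char 2 ('F'): step: R->3, L=5; F->plug->F->R->G->L->G->refl->F->L'->H->R'->B->plug->B
Char 3 ('G'): step: R->4, L=5; G->plug->G->R->A->L->A->refl->D->L'->C->R'->C->plug->C
Char 4 ('B'): step: R->5, L=5; B->plug->B->R->B->L->B->refl->C->L'->D->R'->A->plug->A
Char 5 ('C'): step: R->6, L=5; C->plug->C->R->D->L->C->refl->B->L'->B->R'->F->plug->F
Char 6 ('D'): step: R->7, L=5; D->plug->D->R->F->L->E->refl->H->L'->E->R'->A->plug->A
Char 7 ('G'): step: R->0, L->6 (L advanced); G->plug->G->R->G->L->E->refl->H->L'->H->R'->D->plug->D

D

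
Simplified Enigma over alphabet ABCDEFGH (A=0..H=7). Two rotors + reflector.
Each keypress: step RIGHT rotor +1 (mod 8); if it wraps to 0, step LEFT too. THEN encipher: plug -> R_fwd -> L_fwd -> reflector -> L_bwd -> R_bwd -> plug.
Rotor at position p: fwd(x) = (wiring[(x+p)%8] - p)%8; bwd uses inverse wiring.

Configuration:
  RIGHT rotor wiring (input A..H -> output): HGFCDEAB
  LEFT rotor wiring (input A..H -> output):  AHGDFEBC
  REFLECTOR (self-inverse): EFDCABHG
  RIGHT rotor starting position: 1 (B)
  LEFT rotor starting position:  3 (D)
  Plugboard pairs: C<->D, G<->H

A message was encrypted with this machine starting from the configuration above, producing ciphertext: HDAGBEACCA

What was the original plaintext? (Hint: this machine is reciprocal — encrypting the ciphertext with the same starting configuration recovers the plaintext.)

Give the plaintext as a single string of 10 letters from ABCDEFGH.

Answer: CAHFFFEHBH

Derivation:
Char 1 ('H'): step: R->2, L=3; H->plug->G->R->F->L->F->refl->B->L'->C->R'->D->plug->C
Char 2 ('D'): step: R->3, L=3; D->plug->C->R->B->L->C->refl->D->L'->H->R'->A->plug->A
Char 3 ('A'): step: R->4, L=3; A->plug->A->R->H->L->D->refl->C->L'->B->R'->G->plug->H
Char 4 ('G'): step: R->5, L=3; G->plug->H->R->G->L->E->refl->A->L'->A->R'->F->plug->F
Char 5 ('B'): step: R->6, L=3; B->plug->B->R->D->L->G->refl->H->L'->E->R'->F->plug->F
Char 6 ('E'): step: R->7, L=3; E->plug->E->R->D->L->G->refl->H->L'->E->R'->F->plug->F
Char 7 ('A'): step: R->0, L->4 (L advanced); A->plug->A->R->H->L->H->refl->G->L'->D->R'->E->plug->E
Char 8 ('C'): step: R->1, L=4; C->plug->D->R->C->L->F->refl->B->L'->A->R'->G->plug->H
Char 9 ('C'): step: R->2, L=4; C->plug->D->R->C->L->F->refl->B->L'->A->R'->B->plug->B
Char 10 ('A'): step: R->3, L=4; A->plug->A->R->H->L->H->refl->G->L'->D->R'->G->plug->H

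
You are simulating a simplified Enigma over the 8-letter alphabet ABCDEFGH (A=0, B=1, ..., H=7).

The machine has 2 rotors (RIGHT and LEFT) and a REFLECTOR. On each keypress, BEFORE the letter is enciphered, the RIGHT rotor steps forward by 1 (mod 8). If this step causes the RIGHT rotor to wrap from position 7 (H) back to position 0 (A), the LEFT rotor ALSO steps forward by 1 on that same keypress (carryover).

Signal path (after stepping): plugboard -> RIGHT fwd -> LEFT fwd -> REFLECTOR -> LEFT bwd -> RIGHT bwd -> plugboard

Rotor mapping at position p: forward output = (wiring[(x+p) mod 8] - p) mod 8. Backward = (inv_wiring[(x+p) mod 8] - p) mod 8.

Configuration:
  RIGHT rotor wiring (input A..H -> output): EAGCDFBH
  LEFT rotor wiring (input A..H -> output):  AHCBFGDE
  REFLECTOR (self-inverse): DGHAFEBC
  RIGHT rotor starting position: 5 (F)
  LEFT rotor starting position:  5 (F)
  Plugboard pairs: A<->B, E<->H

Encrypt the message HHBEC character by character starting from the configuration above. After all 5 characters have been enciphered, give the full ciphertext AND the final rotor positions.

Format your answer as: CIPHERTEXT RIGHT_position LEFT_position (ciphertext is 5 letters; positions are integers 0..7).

Answer: ADACD 2 6

Derivation:
Char 1 ('H'): step: R->6, L=5; H->plug->E->R->A->L->B->refl->G->L'->B->R'->B->plug->A
Char 2 ('H'): step: R->7, L=5; H->plug->E->R->D->L->D->refl->A->L'->H->R'->D->plug->D
Char 3 ('B'): step: R->0, L->6 (L advanced); B->plug->A->R->E->L->E->refl->F->L'->A->R'->B->plug->A
Char 4 ('E'): step: R->1, L=6; E->plug->H->R->D->L->B->refl->G->L'->B->R'->C->plug->C
Char 5 ('C'): step: R->2, L=6; C->plug->C->R->B->L->G->refl->B->L'->D->R'->D->plug->D
Final: ciphertext=ADACD, RIGHT=2, LEFT=6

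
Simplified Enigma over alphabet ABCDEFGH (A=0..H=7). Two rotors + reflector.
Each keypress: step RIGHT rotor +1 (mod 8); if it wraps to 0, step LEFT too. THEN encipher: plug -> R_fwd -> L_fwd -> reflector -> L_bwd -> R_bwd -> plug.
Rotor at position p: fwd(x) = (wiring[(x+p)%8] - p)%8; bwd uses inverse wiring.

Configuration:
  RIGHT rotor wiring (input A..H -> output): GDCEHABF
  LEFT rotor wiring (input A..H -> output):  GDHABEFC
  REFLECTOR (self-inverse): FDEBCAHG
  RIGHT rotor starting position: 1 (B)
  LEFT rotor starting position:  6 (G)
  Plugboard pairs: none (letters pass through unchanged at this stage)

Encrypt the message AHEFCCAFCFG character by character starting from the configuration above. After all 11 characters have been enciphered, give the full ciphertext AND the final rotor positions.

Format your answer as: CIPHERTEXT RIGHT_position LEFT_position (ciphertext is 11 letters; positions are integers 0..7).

Answer: EGADBABGBDA 4 7

Derivation:
Char 1 ('A'): step: R->2, L=6; A->plug->A->R->A->L->H->refl->G->L'->H->R'->E->plug->E
Char 2 ('H'): step: R->3, L=6; H->plug->H->R->H->L->G->refl->H->L'->A->R'->G->plug->G
Char 3 ('E'): step: R->4, L=6; E->plug->E->R->C->L->A->refl->F->L'->D->R'->A->plug->A
Char 4 ('F'): step: R->5, L=6; F->plug->F->R->F->L->C->refl->E->L'->B->R'->D->plug->D
Char 5 ('C'): step: R->6, L=6; C->plug->C->R->A->L->H->refl->G->L'->H->R'->B->plug->B
Char 6 ('C'): step: R->7, L=6; C->plug->C->R->E->L->B->refl->D->L'->G->R'->A->plug->A
Char 7 ('A'): step: R->0, L->7 (L advanced); A->plug->A->R->G->L->F->refl->A->L'->D->R'->B->plug->B
Char 8 ('F'): step: R->1, L=7; F->plug->F->R->A->L->D->refl->B->L'->E->R'->G->plug->G
Char 9 ('C'): step: R->2, L=7; C->plug->C->R->F->L->C->refl->E->L'->C->R'->B->plug->B
Char 10 ('F'): step: R->3, L=7; F->plug->F->R->D->L->A->refl->F->L'->G->R'->D->plug->D
Char 11 ('G'): step: R->4, L=7; G->plug->G->R->G->L->F->refl->A->L'->D->R'->A->plug->A
Final: ciphertext=EGADBABGBDA, RIGHT=4, LEFT=7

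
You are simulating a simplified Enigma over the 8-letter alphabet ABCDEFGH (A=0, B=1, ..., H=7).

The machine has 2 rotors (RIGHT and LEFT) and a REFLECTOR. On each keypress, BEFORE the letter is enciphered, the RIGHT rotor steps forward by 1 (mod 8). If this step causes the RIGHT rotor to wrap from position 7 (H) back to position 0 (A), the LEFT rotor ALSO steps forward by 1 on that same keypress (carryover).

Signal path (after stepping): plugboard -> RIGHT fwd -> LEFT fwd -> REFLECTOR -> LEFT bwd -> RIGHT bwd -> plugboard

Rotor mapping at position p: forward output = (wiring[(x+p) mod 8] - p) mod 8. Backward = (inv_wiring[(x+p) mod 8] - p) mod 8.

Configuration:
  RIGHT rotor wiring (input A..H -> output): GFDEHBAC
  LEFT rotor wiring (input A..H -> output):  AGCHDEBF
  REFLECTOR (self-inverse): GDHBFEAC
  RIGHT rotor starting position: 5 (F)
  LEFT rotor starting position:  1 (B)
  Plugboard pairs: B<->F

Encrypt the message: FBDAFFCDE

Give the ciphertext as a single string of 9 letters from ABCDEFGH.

Answer: GCCCCBAGA

Derivation:
Char 1 ('F'): step: R->6, L=1; F->plug->B->R->E->L->D->refl->B->L'->B->R'->G->plug->G
Char 2 ('B'): step: R->7, L=1; B->plug->F->R->A->L->F->refl->E->L'->G->R'->C->plug->C
Char 3 ('D'): step: R->0, L->2 (L advanced); D->plug->D->R->E->L->H->refl->C->L'->D->R'->C->plug->C
Char 4 ('A'): step: R->1, L=2; A->plug->A->R->E->L->H->refl->C->L'->D->R'->C->plug->C
Char 5 ('F'): step: R->2, L=2; F->plug->B->R->C->L->B->refl->D->L'->F->R'->C->plug->C
Char 6 ('F'): step: R->3, L=2; F->plug->B->R->E->L->H->refl->C->L'->D->R'->F->plug->B
Char 7 ('C'): step: R->4, L=2; C->plug->C->R->E->L->H->refl->C->L'->D->R'->A->plug->A
Char 8 ('D'): step: R->5, L=2; D->plug->D->R->B->L->F->refl->E->L'->H->R'->G->plug->G
Char 9 ('E'): step: R->6, L=2; E->plug->E->R->F->L->D->refl->B->L'->C->R'->A->plug->A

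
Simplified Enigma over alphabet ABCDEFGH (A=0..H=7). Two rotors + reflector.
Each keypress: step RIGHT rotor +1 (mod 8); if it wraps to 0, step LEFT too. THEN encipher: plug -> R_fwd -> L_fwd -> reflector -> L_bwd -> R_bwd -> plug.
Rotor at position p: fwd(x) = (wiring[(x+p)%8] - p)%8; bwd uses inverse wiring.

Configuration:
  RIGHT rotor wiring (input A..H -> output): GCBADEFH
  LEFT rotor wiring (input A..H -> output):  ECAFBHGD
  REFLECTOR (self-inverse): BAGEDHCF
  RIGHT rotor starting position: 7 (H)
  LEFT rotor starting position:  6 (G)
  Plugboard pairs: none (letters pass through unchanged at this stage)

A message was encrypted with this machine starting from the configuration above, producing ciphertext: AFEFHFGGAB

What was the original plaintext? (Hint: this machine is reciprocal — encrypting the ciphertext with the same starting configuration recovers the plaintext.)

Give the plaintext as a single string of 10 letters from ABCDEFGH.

Answer: EHBHGEDFCC

Derivation:
Char 1 ('A'): step: R->0, L->7 (L advanced); A->plug->A->R->G->L->A->refl->B->L'->D->R'->E->plug->E
Char 2 ('F'): step: R->1, L=7; F->plug->F->R->E->L->G->refl->C->L'->F->R'->H->plug->H
Char 3 ('E'): step: R->2, L=7; E->plug->E->R->D->L->B->refl->A->L'->G->R'->B->plug->B
Char 4 ('F'): step: R->3, L=7; F->plug->F->R->D->L->B->refl->A->L'->G->R'->H->plug->H
Char 5 ('H'): step: R->4, L=7; H->plug->H->R->E->L->G->refl->C->L'->F->R'->G->plug->G
Char 6 ('F'): step: R->5, L=7; F->plug->F->R->E->L->G->refl->C->L'->F->R'->E->plug->E
Char 7 ('G'): step: R->6, L=7; G->plug->G->R->F->L->C->refl->G->L'->E->R'->D->plug->D
Char 8 ('G'): step: R->7, L=7; G->plug->G->R->F->L->C->refl->G->L'->E->R'->F->plug->F
Char 9 ('A'): step: R->0, L->0 (L advanced); A->plug->A->R->G->L->G->refl->C->L'->B->R'->C->plug->C
Char 10 ('B'): step: R->1, L=0; B->plug->B->R->A->L->E->refl->D->L'->H->R'->C->plug->C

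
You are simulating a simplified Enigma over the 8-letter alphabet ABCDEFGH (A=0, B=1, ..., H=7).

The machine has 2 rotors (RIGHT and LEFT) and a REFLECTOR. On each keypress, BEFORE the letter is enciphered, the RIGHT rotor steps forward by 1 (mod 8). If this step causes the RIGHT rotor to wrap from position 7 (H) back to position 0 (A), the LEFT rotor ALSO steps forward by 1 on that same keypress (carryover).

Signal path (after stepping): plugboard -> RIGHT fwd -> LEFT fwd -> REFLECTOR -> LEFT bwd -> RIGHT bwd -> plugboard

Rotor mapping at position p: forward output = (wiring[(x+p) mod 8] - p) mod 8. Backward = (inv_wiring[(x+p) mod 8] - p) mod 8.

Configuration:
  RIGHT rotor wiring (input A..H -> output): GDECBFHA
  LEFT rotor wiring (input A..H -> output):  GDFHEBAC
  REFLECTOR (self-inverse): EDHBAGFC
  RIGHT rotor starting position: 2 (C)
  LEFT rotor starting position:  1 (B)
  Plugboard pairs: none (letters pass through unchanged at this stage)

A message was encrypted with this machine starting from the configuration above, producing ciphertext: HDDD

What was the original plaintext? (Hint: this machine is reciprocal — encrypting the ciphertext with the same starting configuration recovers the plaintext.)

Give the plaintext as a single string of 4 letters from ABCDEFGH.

Answer: DBHC

Derivation:
Char 1 ('H'): step: R->3, L=1; H->plug->H->R->B->L->E->refl->A->L'->E->R'->D->plug->D
Char 2 ('D'): step: R->4, L=1; D->plug->D->R->E->L->A->refl->E->L'->B->R'->B->plug->B
Char 3 ('D'): step: R->5, L=1; D->plug->D->R->B->L->E->refl->A->L'->E->R'->H->plug->H
Char 4 ('D'): step: R->6, L=1; D->plug->D->R->F->L->H->refl->C->L'->A->R'->C->plug->C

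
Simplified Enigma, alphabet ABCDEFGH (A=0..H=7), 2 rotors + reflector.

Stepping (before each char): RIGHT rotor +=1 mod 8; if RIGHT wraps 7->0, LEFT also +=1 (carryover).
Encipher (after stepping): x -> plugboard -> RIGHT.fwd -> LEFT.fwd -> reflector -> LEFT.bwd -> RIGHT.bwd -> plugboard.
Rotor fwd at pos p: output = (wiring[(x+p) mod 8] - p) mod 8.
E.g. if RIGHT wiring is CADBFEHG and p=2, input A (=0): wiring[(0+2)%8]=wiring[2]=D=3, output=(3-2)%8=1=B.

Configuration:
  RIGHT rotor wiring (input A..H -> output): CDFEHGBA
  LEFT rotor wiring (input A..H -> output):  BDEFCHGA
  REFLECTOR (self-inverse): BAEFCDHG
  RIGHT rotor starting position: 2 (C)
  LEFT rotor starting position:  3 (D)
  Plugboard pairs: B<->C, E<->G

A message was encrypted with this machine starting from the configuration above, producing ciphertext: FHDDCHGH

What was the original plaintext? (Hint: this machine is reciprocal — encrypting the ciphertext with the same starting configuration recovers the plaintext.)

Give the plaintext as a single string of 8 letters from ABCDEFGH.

Answer: DCAEBBFD

Derivation:
Char 1 ('F'): step: R->3, L=3; F->plug->F->R->H->L->B->refl->A->L'->G->R'->D->plug->D
Char 2 ('H'): step: R->4, L=3; H->plug->H->R->A->L->C->refl->E->L'->C->R'->B->plug->C
Char 3 ('D'): step: R->5, L=3; D->plug->D->R->F->L->G->refl->H->L'->B->R'->A->plug->A
Char 4 ('D'): step: R->6, L=3; D->plug->D->R->F->L->G->refl->H->L'->B->R'->G->plug->E
Char 5 ('C'): step: R->7, L=3; C->plug->B->R->D->L->D->refl->F->L'->E->R'->C->plug->B
Char 6 ('H'): step: R->0, L->4 (L advanced); H->plug->H->R->A->L->G->refl->H->L'->F->R'->C->plug->B
Char 7 ('G'): step: R->1, L=4; G->plug->E->R->F->L->H->refl->G->L'->A->R'->F->plug->F
Char 8 ('H'): step: R->2, L=4; H->plug->H->R->B->L->D->refl->F->L'->E->R'->D->plug->D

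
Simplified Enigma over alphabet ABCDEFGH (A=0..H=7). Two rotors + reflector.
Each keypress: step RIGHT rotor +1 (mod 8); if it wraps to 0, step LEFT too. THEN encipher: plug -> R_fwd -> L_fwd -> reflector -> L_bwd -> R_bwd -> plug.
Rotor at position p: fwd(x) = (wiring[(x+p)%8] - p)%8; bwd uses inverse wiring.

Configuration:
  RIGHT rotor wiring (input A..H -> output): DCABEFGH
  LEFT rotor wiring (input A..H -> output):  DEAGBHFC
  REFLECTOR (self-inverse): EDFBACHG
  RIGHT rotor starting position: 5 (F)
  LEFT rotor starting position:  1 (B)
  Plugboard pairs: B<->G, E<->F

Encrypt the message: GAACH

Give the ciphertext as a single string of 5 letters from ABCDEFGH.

Char 1 ('G'): step: R->6, L=1; G->plug->B->R->B->L->H->refl->G->L'->E->R'->D->plug->D
Char 2 ('A'): step: R->7, L=1; A->plug->A->R->A->L->D->refl->B->L'->G->R'->G->plug->B
Char 3 ('A'): step: R->0, L->2 (L advanced); A->plug->A->R->D->L->F->refl->C->L'->H->R'->H->plug->H
Char 4 ('C'): step: R->1, L=2; C->plug->C->R->A->L->G->refl->H->L'->C->R'->H->plug->H
Char 5 ('H'): step: R->2, L=2; H->plug->H->R->A->L->G->refl->H->L'->C->R'->C->plug->C

Answer: DBHHC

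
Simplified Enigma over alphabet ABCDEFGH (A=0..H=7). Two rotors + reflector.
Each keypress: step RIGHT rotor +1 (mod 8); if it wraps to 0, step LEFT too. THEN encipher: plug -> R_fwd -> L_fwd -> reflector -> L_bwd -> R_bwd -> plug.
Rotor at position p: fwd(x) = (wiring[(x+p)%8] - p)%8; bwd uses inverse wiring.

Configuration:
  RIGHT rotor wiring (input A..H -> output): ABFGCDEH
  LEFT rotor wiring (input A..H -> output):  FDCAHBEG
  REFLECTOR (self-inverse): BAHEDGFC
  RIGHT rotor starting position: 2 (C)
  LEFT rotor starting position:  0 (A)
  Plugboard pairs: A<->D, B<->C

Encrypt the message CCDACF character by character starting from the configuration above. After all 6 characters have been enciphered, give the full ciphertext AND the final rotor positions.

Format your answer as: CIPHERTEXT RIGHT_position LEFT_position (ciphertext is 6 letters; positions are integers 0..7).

Answer: BBGHAA 0 1

Derivation:
Char 1 ('C'): step: R->3, L=0; C->plug->B->R->H->L->G->refl->F->L'->A->R'->C->plug->B
Char 2 ('C'): step: R->4, L=0; C->plug->B->R->H->L->G->refl->F->L'->A->R'->C->plug->B
Char 3 ('D'): step: R->5, L=0; D->plug->A->R->G->L->E->refl->D->L'->B->R'->G->plug->G
Char 4 ('A'): step: R->6, L=0; A->plug->D->R->D->L->A->refl->B->L'->F->R'->H->plug->H
Char 5 ('C'): step: R->7, L=0; C->plug->B->R->B->L->D->refl->E->L'->G->R'->D->plug->A
Char 6 ('F'): step: R->0, L->1 (L advanced); F->plug->F->R->D->L->G->refl->F->L'->G->R'->D->plug->A
Final: ciphertext=BBGHAA, RIGHT=0, LEFT=1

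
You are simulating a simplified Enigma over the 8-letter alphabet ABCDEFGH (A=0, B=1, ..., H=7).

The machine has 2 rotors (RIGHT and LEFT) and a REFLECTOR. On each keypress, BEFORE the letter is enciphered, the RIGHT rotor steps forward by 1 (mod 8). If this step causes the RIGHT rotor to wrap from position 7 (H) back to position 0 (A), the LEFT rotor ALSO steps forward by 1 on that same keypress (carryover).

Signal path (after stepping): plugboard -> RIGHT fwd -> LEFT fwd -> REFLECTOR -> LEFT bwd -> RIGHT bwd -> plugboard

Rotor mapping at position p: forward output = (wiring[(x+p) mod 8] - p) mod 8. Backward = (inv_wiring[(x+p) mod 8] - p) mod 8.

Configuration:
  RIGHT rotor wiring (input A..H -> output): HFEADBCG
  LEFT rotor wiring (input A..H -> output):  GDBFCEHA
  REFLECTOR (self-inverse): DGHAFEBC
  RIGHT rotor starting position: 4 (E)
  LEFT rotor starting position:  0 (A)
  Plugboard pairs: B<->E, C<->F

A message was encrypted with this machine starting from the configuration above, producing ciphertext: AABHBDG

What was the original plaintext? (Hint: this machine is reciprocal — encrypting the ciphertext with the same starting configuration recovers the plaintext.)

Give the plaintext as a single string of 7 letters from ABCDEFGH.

Char 1 ('A'): step: R->5, L=0; A->plug->A->R->E->L->C->refl->H->L'->G->R'->H->plug->H
Char 2 ('A'): step: R->6, L=0; A->plug->A->R->E->L->C->refl->H->L'->G->R'->E->plug->B
Char 3 ('B'): step: R->7, L=0; B->plug->E->R->B->L->D->refl->A->L'->H->R'->A->plug->A
Char 4 ('H'): step: R->0, L->1 (L advanced); H->plug->H->R->G->L->H->refl->C->L'->A->R'->D->plug->D
Char 5 ('B'): step: R->1, L=1; B->plug->E->R->A->L->C->refl->H->L'->G->R'->H->plug->H
Char 6 ('D'): step: R->2, L=1; D->plug->D->R->H->L->F->refl->E->L'->C->R'->A->plug->A
Char 7 ('G'): step: R->3, L=1; G->plug->G->R->C->L->E->refl->F->L'->H->R'->D->plug->D

Answer: HBADHAD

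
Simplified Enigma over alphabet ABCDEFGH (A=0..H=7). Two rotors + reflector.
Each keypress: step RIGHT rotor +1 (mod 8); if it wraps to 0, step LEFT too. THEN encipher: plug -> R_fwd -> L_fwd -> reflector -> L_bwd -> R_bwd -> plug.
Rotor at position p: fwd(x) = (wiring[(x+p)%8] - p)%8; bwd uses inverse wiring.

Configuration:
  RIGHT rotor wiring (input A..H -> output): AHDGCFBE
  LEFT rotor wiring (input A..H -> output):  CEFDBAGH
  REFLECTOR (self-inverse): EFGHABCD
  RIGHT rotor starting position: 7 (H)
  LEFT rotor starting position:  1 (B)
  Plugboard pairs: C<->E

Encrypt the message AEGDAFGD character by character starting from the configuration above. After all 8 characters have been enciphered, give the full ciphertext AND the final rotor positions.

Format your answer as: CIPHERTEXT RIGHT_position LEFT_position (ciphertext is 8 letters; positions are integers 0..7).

Char 1 ('A'): step: R->0, L->2 (L advanced); A->plug->A->R->A->L->D->refl->H->L'->C->R'->E->plug->C
Char 2 ('E'): step: R->1, L=2; E->plug->C->R->F->L->F->refl->B->L'->B->R'->D->plug->D
Char 3 ('G'): step: R->2, L=2; G->plug->G->R->G->L->A->refl->E->L'->E->R'->B->plug->B
Char 4 ('D'): step: R->3, L=2; D->plug->D->R->G->L->A->refl->E->L'->E->R'->G->plug->G
Char 5 ('A'): step: R->4, L=2; A->plug->A->R->G->L->A->refl->E->L'->E->R'->E->plug->C
Char 6 ('F'): step: R->5, L=2; F->plug->F->R->G->L->A->refl->E->L'->E->R'->B->plug->B
Char 7 ('G'): step: R->6, L=2; G->plug->G->R->E->L->E->refl->A->L'->G->R'->B->plug->B
Char 8 ('D'): step: R->7, L=2; D->plug->D->R->E->L->E->refl->A->L'->G->R'->G->plug->G
Final: ciphertext=CDBGCBBG, RIGHT=7, LEFT=2

Answer: CDBGCBBG 7 2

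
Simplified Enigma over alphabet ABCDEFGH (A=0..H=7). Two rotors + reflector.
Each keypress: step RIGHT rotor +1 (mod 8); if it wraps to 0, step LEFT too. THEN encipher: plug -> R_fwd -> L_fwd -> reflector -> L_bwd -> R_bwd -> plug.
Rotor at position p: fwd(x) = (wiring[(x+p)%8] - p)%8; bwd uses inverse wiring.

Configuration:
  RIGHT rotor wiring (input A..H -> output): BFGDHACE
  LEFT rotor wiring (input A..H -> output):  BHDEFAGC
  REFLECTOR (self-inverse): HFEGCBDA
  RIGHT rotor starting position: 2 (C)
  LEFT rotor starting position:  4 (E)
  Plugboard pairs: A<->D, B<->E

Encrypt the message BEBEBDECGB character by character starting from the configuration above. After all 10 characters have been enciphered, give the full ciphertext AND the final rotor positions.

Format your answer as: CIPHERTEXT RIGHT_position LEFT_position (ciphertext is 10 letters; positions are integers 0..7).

Answer: GAAAFGHBBA 4 5

Derivation:
Char 1 ('B'): step: R->3, L=4; B->plug->E->R->B->L->E->refl->C->L'->C->R'->G->plug->G
Char 2 ('E'): step: R->4, L=4; E->plug->B->R->E->L->F->refl->B->L'->A->R'->D->plug->A
Char 3 ('B'): step: R->5, L=4; B->plug->E->R->A->L->B->refl->F->L'->E->R'->D->plug->A
Char 4 ('E'): step: R->6, L=4; E->plug->B->R->G->L->H->refl->A->L'->H->R'->D->plug->A
Char 5 ('B'): step: R->7, L=4; B->plug->E->R->E->L->F->refl->B->L'->A->R'->F->plug->F
Char 6 ('D'): step: R->0, L->5 (L advanced); D->plug->A->R->B->L->B->refl->F->L'->C->R'->G->plug->G
Char 7 ('E'): step: R->1, L=5; E->plug->B->R->F->L->G->refl->D->L'->A->R'->H->plug->H
Char 8 ('C'): step: R->2, L=5; C->plug->C->R->F->L->G->refl->D->L'->A->R'->E->plug->B
Char 9 ('G'): step: R->3, L=5; G->plug->G->R->C->L->F->refl->B->L'->B->R'->E->plug->B
Char 10 ('B'): step: R->4, L=5; B->plug->E->R->F->L->G->refl->D->L'->A->R'->D->plug->A
Final: ciphertext=GAAAFGHBBA, RIGHT=4, LEFT=5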